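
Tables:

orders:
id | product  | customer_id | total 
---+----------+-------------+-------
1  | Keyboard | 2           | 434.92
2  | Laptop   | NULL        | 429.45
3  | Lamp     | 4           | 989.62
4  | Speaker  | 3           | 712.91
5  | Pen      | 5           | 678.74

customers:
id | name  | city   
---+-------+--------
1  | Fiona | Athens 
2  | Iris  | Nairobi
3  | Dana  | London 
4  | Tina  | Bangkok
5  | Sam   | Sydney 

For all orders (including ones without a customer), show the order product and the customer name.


LEFT JOIN keeps every row from orders (the left table); where customer_id has no match in customers, the customer columns become NULL. Walk through each order:
  - order 1 (Keyboard): customer_id=2 -> matches Iris
  - order 2 (Laptop): customer_id=NULL, no match -> kept with NULL
  - order 3 (Lamp): customer_id=4 -> matches Tina
  - order 4 (Speaker): customer_id=3 -> matches Dana
  - order 5 (Pen): customer_id=5 -> matches Sam
All 5 rows appear; 1 has NULL customer.

SQL:
SELECT a.product, b.name AS customer
FROM orders a
LEFT JOIN customers b ON a.customer_id = b.id

Result:
product  | customer
---------+---------
Keyboard | Iris    
Laptop   | NULL    
Lamp     | Tina    
Speaker  | Dana    
Pen      | Sam     


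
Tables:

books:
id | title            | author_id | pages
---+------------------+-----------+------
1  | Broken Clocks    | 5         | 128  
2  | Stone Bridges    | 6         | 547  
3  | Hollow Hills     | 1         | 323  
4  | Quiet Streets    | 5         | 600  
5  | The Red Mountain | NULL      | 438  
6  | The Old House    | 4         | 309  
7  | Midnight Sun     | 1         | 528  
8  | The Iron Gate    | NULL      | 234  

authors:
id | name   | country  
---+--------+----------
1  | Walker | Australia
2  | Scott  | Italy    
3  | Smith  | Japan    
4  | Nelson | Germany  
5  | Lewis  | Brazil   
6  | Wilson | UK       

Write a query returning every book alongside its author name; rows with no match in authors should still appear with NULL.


LEFT JOIN keeps every row from books (the left table); where author_id has no match in authors, the author columns become NULL. Walk through each book:
  - book 1 (Broken Clocks): author_id=5 -> matches Lewis
  - book 2 (Stone Bridges): author_id=6 -> matches Wilson
  - book 3 (Hollow Hills): author_id=1 -> matches Walker
  - book 4 (Quiet Streets): author_id=5 -> matches Lewis
  - book 5 (The Red Mountain): author_id=NULL, no match -> kept with NULL
  - book 6 (The Old House): author_id=4 -> matches Nelson
  - book 7 (Midnight Sun): author_id=1 -> matches Walker
  - book 8 (The Iron Gate): author_id=NULL, no match -> kept with NULL
All 8 rows appear; 2 have NULL author.

SQL:
SELECT a.title, b.name AS author
FROM books a
LEFT JOIN authors b ON a.author_id = b.id

Result:
title            | author
-----------------+-------
Broken Clocks    | Lewis 
Stone Bridges    | Wilson
Hollow Hills     | Walker
Quiet Streets    | Lewis 
The Red Mountain | NULL  
The Old House    | Nelson
Midnight Sun     | Walker
The Iron Gate    | NULL  


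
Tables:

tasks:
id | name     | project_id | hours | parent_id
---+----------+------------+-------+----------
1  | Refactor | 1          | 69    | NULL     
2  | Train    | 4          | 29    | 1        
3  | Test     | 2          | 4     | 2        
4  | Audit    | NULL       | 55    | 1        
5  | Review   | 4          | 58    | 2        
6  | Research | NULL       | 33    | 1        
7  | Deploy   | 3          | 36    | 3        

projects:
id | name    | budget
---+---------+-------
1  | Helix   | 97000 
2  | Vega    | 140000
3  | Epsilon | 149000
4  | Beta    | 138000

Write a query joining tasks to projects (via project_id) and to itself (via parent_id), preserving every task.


Two LEFT JOINs from the same base table tasks: one to projects via project_id, one to tasks itself via parent_id. Both are LEFT so every task is preserved.
Match against projects:
  - task 1 (Refactor): project_id=1 -> matches Helix
  - task 2 (Train): project_id=4 -> matches Beta
  - task 3 (Test): project_id=2 -> matches Vega
  - task 4 (Audit): project_id=NULL, no match -> kept with NULL
  - task 5 (Review): project_id=4 -> matches Beta
  - task 6 (Research): project_id=NULL, no match -> kept with NULL
  - task 7 (Deploy): project_id=3 -> matches Epsilon
Match against tasks (self):
  - task 1 (Refactor): parent_id=NULL -> NULL
  - task 2 (Train): parent_id=1 -> Refactor
  - task 3 (Test): parent_id=2 -> Train
  - task 4 (Audit): parent_id=1 -> Refactor
  - task 5 (Review): parent_id=2 -> Train
  - task 6 (Research): parent_id=1 -> Refactor
  - task 7 (Deploy): parent_id=3 -> Test

SQL:
SELECT a.name, b.name AS project, c.name AS parent
FROM tasks a
LEFT JOIN projects b ON a.project_id = b.id
LEFT JOIN tasks c ON a.parent_id = c.id

Result:
name     | project | parent  
---------+---------+---------
Refactor | Helix   | NULL    
Train    | Beta    | Refactor
Test     | Vega    | Train   
Audit    | NULL    | Refactor
Review   | Beta    | Train   
Research | NULL    | Refactor
Deploy   | Epsilon | Test    


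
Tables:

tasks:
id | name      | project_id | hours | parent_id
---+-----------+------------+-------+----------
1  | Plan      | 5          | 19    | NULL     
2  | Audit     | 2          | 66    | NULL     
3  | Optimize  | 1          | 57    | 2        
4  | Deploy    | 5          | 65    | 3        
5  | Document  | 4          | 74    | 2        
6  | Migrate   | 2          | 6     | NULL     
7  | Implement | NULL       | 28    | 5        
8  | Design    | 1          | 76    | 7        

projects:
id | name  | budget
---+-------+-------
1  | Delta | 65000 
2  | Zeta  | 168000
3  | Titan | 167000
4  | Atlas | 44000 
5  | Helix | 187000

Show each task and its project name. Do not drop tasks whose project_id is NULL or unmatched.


LEFT JOIN keeps every row from tasks (the left table); where project_id has no match in projects, the project columns become NULL. Walk through each task:
  - task 1 (Plan): project_id=5 -> matches Helix
  - task 2 (Audit): project_id=2 -> matches Zeta
  - task 3 (Optimize): project_id=1 -> matches Delta
  - task 4 (Deploy): project_id=5 -> matches Helix
  - task 5 (Document): project_id=4 -> matches Atlas
  - task 6 (Migrate): project_id=2 -> matches Zeta
  - task 7 (Implement): project_id=NULL, no match -> kept with NULL
  - task 8 (Design): project_id=1 -> matches Delta
All 8 rows appear; 1 has NULL project.

SQL:
SELECT a.name, b.name AS project
FROM tasks a
LEFT JOIN projects b ON a.project_id = b.id

Result:
name      | project
----------+--------
Plan      | Helix  
Audit     | Zeta   
Optimize  | Delta  
Deploy    | Helix  
Document  | Atlas  
Migrate   | Zeta   
Implement | NULL   
Design    | Delta  


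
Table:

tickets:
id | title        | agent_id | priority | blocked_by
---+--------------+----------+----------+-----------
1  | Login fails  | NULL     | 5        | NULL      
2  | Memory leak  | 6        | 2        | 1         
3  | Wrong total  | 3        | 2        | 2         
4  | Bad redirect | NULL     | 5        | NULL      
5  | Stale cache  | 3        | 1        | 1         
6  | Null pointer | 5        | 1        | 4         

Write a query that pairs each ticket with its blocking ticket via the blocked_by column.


This is a self-join: tickets is joined to a second copy of itself, matching each row's blocked_by to another row's id. Use LEFT JOIN so rows with blocked_by=NULL are kept.
  - ticket 1 (Login fails): blocked_by=NULL -> NULL
  - ticket 2 (Memory leak): blocked_by=1 -> Login fails
  - ticket 3 (Wrong total): blocked_by=2 -> Memory leak
  - ticket 4 (Bad redirect): blocked_by=NULL -> NULL
  - ticket 5 (Stale cache): blocked_by=1 -> Login fails
  - ticket 6 (Null pointer): blocked_by=4 -> Bad redirect

SQL:
SELECT a.title AS item, b.title AS blocked_by
FROM tickets a
LEFT JOIN tickets b ON a.blocked_by = b.id

Result:
item         | blocked_by  
-------------+-------------
Login fails  | NULL        
Memory leak  | Login fails 
Wrong total  | Memory leak 
Bad redirect | NULL        
Stale cache  | Login fails 
Null pointer | Bad redirect


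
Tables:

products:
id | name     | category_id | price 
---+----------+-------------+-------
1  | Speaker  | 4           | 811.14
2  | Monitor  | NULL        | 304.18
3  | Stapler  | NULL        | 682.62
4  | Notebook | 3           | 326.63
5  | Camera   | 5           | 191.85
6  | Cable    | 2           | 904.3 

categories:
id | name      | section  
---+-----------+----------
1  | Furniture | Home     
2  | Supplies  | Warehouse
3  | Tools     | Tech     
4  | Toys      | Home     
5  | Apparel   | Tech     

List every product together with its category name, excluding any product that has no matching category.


INNER JOIN keeps only products rows whose category_id matches an id in categories. Walk through each product:
  - product 1 (Speaker): category_id=4 -> matches Toys
  - product 2 (Monitor): category_id=NULL, no match -> dropped
  - product 3 (Stapler): category_id=NULL, no match -> dropped
  - product 4 (Notebook): category_id=3 -> matches Tools
  - product 5 (Camera): category_id=5 -> matches Apparel
  - product 6 (Cable): category_id=2 -> matches Supplies
So 2 of 6 rows are dropped.

SQL:
SELECT a.name, b.name AS category
FROM products a
INNER JOIN categories b ON a.category_id = b.id

Result:
name     | category
---------+---------
Speaker  | Toys    
Notebook | Tools   
Camera   | Apparel 
Cable    | Supplies


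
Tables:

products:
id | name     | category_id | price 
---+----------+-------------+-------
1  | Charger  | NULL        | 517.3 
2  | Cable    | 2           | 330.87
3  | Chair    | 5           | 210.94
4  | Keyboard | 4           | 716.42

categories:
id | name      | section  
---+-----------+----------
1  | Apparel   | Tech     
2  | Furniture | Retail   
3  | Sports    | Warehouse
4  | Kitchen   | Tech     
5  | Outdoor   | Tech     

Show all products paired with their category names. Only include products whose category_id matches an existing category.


INNER JOIN keeps only products rows whose category_id matches an id in categories. Walk through each product:
  - product 1 (Charger): category_id=NULL, no match -> dropped
  - product 2 (Cable): category_id=2 -> matches Furniture
  - product 3 (Chair): category_id=5 -> matches Outdoor
  - product 4 (Keyboard): category_id=4 -> matches Kitchen
So 1 of 4 rows is dropped.

SQL:
SELECT a.name, b.name AS category
FROM products a
INNER JOIN categories b ON a.category_id = b.id

Result:
name     | category 
---------+----------
Cable    | Furniture
Chair    | Outdoor  
Keyboard | Kitchen  


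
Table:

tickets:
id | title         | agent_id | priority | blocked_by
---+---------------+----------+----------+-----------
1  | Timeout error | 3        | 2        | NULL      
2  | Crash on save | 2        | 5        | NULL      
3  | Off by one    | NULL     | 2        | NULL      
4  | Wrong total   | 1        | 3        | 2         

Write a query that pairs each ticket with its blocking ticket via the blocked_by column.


This is a self-join: tickets is joined to a second copy of itself, matching each row's blocked_by to another row's id. Use LEFT JOIN so rows with blocked_by=NULL are kept.
  - ticket 1 (Timeout error): blocked_by=NULL -> NULL
  - ticket 2 (Crash on save): blocked_by=NULL -> NULL
  - ticket 3 (Off by one): blocked_by=NULL -> NULL
  - ticket 4 (Wrong total): blocked_by=2 -> Crash on save

SQL:
SELECT a.title AS item, b.title AS blocked_by
FROM tickets a
LEFT JOIN tickets b ON a.blocked_by = b.id

Result:
item          | blocked_by   
--------------+--------------
Timeout error | NULL         
Crash on save | NULL         
Off by one    | NULL         
Wrong total   | Crash on save


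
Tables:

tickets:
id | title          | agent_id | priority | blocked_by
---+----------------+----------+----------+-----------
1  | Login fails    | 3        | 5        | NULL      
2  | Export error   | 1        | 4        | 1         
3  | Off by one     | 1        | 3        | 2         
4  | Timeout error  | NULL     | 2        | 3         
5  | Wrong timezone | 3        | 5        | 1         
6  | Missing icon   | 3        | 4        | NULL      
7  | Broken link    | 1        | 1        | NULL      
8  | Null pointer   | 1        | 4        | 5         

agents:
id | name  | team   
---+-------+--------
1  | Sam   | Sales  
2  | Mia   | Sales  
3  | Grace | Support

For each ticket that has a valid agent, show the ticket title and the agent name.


INNER JOIN keeps only tickets rows whose agent_id matches an id in agents. Walk through each ticket:
  - ticket 1 (Login fails): agent_id=3 -> matches Grace
  - ticket 2 (Export error): agent_id=1 -> matches Sam
  - ticket 3 (Off by one): agent_id=1 -> matches Sam
  - ticket 4 (Timeout error): agent_id=NULL, no match -> dropped
  - ticket 5 (Wrong timezone): agent_id=3 -> matches Grace
  - ticket 6 (Missing icon): agent_id=3 -> matches Grace
  - ticket 7 (Broken link): agent_id=1 -> matches Sam
  - ticket 8 (Null pointer): agent_id=1 -> matches Sam
So 1 of 8 rows is dropped.

SQL:
SELECT a.title, b.name AS agent
FROM tickets a
INNER JOIN agents b ON a.agent_id = b.id

Result:
title          | agent
---------------+------
Login fails    | Grace
Export error   | Sam  
Off by one     | Sam  
Wrong timezone | Grace
Missing icon   | Grace
Broken link    | Sam  
Null pointer   | Sam  


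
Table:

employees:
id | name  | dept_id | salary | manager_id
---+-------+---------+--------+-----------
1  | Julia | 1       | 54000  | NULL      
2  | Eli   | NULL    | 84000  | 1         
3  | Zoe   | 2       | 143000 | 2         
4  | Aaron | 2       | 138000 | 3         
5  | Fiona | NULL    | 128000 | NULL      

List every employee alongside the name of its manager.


This is a self-join: employees is joined to a second copy of itself, matching each row's manager_id to another row's id. Use LEFT JOIN so rows with manager_id=NULL are kept.
  - employee 1 (Julia): manager_id=NULL -> NULL
  - employee 2 (Eli): manager_id=1 -> Julia
  - employee 3 (Zoe): manager_id=2 -> Eli
  - employee 4 (Aaron): manager_id=3 -> Zoe
  - employee 5 (Fiona): manager_id=NULL -> NULL

SQL:
SELECT a.name AS item, b.name AS manager
FROM employees a
LEFT JOIN employees b ON a.manager_id = b.id

Result:
item  | manager
------+--------
Julia | NULL   
Eli   | Julia  
Zoe   | Eli    
Aaron | Zoe    
Fiona | NULL   


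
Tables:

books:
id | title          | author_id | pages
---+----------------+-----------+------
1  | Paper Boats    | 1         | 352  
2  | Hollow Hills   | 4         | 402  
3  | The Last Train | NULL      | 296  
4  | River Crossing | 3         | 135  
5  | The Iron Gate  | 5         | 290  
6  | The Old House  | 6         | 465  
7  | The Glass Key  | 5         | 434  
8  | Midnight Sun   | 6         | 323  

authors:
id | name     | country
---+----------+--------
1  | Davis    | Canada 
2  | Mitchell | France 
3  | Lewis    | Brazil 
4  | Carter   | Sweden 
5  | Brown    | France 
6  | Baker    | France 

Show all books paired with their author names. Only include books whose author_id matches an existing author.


INNER JOIN keeps only books rows whose author_id matches an id in authors. Walk through each book:
  - book 1 (Paper Boats): author_id=1 -> matches Davis
  - book 2 (Hollow Hills): author_id=4 -> matches Carter
  - book 3 (The Last Train): author_id=NULL, no match -> dropped
  - book 4 (River Crossing): author_id=3 -> matches Lewis
  - book 5 (The Iron Gate): author_id=5 -> matches Brown
  - book 6 (The Old House): author_id=6 -> matches Baker
  - book 7 (The Glass Key): author_id=5 -> matches Brown
  - book 8 (Midnight Sun): author_id=6 -> matches Baker
So 1 of 8 rows is dropped.

SQL:
SELECT a.title, b.name AS author
FROM books a
INNER JOIN authors b ON a.author_id = b.id

Result:
title          | author
---------------+-------
Paper Boats    | Davis 
Hollow Hills   | Carter
River Crossing | Lewis 
The Iron Gate  | Brown 
The Old House  | Baker 
The Glass Key  | Brown 
Midnight Sun   | Baker 


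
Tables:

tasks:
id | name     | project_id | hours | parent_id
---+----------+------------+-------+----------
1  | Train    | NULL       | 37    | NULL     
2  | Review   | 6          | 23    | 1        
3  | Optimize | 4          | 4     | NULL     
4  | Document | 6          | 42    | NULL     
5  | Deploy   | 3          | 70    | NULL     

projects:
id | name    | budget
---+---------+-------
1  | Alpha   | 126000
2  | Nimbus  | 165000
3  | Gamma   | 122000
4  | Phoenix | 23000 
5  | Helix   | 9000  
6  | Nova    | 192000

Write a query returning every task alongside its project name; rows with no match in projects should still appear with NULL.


LEFT JOIN keeps every row from tasks (the left table); where project_id has no match in projects, the project columns become NULL. Walk through each task:
  - task 1 (Train): project_id=NULL, no match -> kept with NULL
  - task 2 (Review): project_id=6 -> matches Nova
  - task 3 (Optimize): project_id=4 -> matches Phoenix
  - task 4 (Document): project_id=6 -> matches Nova
  - task 5 (Deploy): project_id=3 -> matches Gamma
All 5 rows appear; 1 has NULL project.

SQL:
SELECT a.name, b.name AS project
FROM tasks a
LEFT JOIN projects b ON a.project_id = b.id

Result:
name     | project
---------+--------
Train    | NULL   
Review   | Nova   
Optimize | Phoenix
Document | Nova   
Deploy   | Gamma  


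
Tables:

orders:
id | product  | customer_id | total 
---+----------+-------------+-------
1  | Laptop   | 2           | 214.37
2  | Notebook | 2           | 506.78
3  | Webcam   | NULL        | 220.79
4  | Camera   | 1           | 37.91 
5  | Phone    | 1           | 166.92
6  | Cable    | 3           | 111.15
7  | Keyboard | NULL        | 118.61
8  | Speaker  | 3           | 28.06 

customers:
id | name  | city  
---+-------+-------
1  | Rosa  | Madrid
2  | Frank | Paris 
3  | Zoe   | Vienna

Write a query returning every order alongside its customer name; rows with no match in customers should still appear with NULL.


LEFT JOIN keeps every row from orders (the left table); where customer_id has no match in customers, the customer columns become NULL. Walk through each order:
  - order 1 (Laptop): customer_id=2 -> matches Frank
  - order 2 (Notebook): customer_id=2 -> matches Frank
  - order 3 (Webcam): customer_id=NULL, no match -> kept with NULL
  - order 4 (Camera): customer_id=1 -> matches Rosa
  - order 5 (Phone): customer_id=1 -> matches Rosa
  - order 6 (Cable): customer_id=3 -> matches Zoe
  - order 7 (Keyboard): customer_id=NULL, no match -> kept with NULL
  - order 8 (Speaker): customer_id=3 -> matches Zoe
All 8 rows appear; 2 have NULL customer.

SQL:
SELECT a.product, b.name AS customer
FROM orders a
LEFT JOIN customers b ON a.customer_id = b.id

Result:
product  | customer
---------+---------
Laptop   | Frank   
Notebook | Frank   
Webcam   | NULL    
Camera   | Rosa    
Phone    | Rosa    
Cable    | Zoe     
Keyboard | NULL    
Speaker  | Zoe     


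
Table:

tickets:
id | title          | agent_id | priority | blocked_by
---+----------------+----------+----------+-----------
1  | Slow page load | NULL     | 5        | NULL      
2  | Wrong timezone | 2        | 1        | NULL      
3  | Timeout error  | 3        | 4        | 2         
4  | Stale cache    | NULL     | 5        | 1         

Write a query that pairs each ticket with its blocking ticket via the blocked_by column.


This is a self-join: tickets is joined to a second copy of itself, matching each row's blocked_by to another row's id. Use LEFT JOIN so rows with blocked_by=NULL are kept.
  - ticket 1 (Slow page load): blocked_by=NULL -> NULL
  - ticket 2 (Wrong timezone): blocked_by=NULL -> NULL
  - ticket 3 (Timeout error): blocked_by=2 -> Wrong timezone
  - ticket 4 (Stale cache): blocked_by=1 -> Slow page load

SQL:
SELECT a.title AS item, b.title AS blocked_by
FROM tickets a
LEFT JOIN tickets b ON a.blocked_by = b.id

Result:
item           | blocked_by    
---------------+---------------
Slow page load | NULL          
Wrong timezone | NULL          
Timeout error  | Wrong timezone
Stale cache    | Slow page load


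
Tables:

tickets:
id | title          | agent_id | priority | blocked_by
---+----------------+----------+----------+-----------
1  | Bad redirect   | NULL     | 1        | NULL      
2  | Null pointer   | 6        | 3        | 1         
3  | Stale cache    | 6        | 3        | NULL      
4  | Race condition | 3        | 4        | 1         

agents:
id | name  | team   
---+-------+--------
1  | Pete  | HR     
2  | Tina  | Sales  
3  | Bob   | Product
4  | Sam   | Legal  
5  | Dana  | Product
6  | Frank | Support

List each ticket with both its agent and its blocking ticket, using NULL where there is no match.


Two LEFT JOINs from the same base table tickets: one to agents via agent_id, one to tickets itself via blocked_by. Both are LEFT so every ticket is preserved.
Match against agents:
  - ticket 1 (Bad redirect): agent_id=NULL, no match -> kept with NULL
  - ticket 2 (Null pointer): agent_id=6 -> matches Frank
  - ticket 3 (Stale cache): agent_id=6 -> matches Frank
  - ticket 4 (Race condition): agent_id=3 -> matches Bob
Match against tickets (self):
  - ticket 1 (Bad redirect): blocked_by=NULL -> NULL
  - ticket 2 (Null pointer): blocked_by=1 -> Bad redirect
  - ticket 3 (Stale cache): blocked_by=NULL -> NULL
  - ticket 4 (Race condition): blocked_by=1 -> Bad redirect

SQL:
SELECT a.title, b.name AS agent, c.title AS blocked_by
FROM tickets a
LEFT JOIN agents b ON a.agent_id = b.id
LEFT JOIN tickets c ON a.blocked_by = c.id

Result:
title          | agent | blocked_by  
---------------+-------+-------------
Bad redirect   | NULL  | NULL        
Null pointer   | Frank | Bad redirect
Stale cache    | Frank | NULL        
Race condition | Bob   | Bad redirect


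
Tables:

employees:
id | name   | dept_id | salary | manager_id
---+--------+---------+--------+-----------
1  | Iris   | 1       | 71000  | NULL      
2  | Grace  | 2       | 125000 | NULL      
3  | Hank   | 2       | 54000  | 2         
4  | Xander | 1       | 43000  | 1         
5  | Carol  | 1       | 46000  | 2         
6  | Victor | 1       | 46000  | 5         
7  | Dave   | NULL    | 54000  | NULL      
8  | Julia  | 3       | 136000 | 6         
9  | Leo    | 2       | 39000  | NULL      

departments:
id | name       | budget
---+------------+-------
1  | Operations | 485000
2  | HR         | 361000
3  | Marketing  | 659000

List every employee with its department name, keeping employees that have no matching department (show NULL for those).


LEFT JOIN keeps every row from employees (the left table); where dept_id has no match in departments, the department columns become NULL. Walk through each employee:
  - employee 1 (Iris): dept_id=1 -> matches Operations
  - employee 2 (Grace): dept_id=2 -> matches HR
  - employee 3 (Hank): dept_id=2 -> matches HR
  - employee 4 (Xander): dept_id=1 -> matches Operations
  - employee 5 (Carol): dept_id=1 -> matches Operations
  - employee 6 (Victor): dept_id=1 -> matches Operations
  - employee 7 (Dave): dept_id=NULL, no match -> kept with NULL
  - employee 8 (Julia): dept_id=3 -> matches Marketing
  - employee 9 (Leo): dept_id=2 -> matches HR
All 9 rows appear; 1 has NULL department.

SQL:
SELECT a.name, b.name AS department
FROM employees a
LEFT JOIN departments b ON a.dept_id = b.id

Result:
name   | department
-------+-----------
Iris   | Operations
Grace  | HR        
Hank   | HR        
Xander | Operations
Carol  | Operations
Victor | Operations
Dave   | NULL      
Julia  | Marketing 
Leo    | HR        


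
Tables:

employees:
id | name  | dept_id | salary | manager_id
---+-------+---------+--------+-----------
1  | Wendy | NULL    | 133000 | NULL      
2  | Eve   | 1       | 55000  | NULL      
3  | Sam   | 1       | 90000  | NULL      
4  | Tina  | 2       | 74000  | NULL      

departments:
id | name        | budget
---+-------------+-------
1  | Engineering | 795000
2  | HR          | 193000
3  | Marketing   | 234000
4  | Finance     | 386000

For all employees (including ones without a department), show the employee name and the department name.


LEFT JOIN keeps every row from employees (the left table); where dept_id has no match in departments, the department columns become NULL. Walk through each employee:
  - employee 1 (Wendy): dept_id=NULL, no match -> kept with NULL
  - employee 2 (Eve): dept_id=1 -> matches Engineering
  - employee 3 (Sam): dept_id=1 -> matches Engineering
  - employee 4 (Tina): dept_id=2 -> matches HR
All 4 rows appear; 1 has NULL department.

SQL:
SELECT a.name, b.name AS department
FROM employees a
LEFT JOIN departments b ON a.dept_id = b.id

Result:
name  | department 
------+------------
Wendy | NULL       
Eve   | Engineering
Sam   | Engineering
Tina  | HR         


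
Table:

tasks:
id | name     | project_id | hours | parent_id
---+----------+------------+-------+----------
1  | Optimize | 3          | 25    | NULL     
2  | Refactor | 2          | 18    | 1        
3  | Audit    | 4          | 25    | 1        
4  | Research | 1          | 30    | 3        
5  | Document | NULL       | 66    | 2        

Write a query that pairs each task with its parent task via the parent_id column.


This is a self-join: tasks is joined to a second copy of itself, matching each row's parent_id to another row's id. Use LEFT JOIN so rows with parent_id=NULL are kept.
  - task 1 (Optimize): parent_id=NULL -> NULL
  - task 2 (Refactor): parent_id=1 -> Optimize
  - task 3 (Audit): parent_id=1 -> Optimize
  - task 4 (Research): parent_id=3 -> Audit
  - task 5 (Document): parent_id=2 -> Refactor

SQL:
SELECT a.name AS item, b.name AS parent
FROM tasks a
LEFT JOIN tasks b ON a.parent_id = b.id

Result:
item     | parent  
---------+---------
Optimize | NULL    
Refactor | Optimize
Audit    | Optimize
Research | Audit   
Document | Refactor


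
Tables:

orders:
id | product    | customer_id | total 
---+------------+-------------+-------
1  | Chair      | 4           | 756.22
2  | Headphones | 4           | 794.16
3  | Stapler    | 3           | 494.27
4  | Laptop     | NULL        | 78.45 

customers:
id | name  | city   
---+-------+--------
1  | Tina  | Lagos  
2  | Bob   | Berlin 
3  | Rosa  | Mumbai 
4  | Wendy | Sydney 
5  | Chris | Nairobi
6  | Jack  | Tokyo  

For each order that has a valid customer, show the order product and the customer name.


INNER JOIN keeps only orders rows whose customer_id matches an id in customers. Walk through each order:
  - order 1 (Chair): customer_id=4 -> matches Wendy
  - order 2 (Headphones): customer_id=4 -> matches Wendy
  - order 3 (Stapler): customer_id=3 -> matches Rosa
  - order 4 (Laptop): customer_id=NULL, no match -> dropped
So 1 of 4 rows is dropped.

SQL:
SELECT a.product, b.name AS customer
FROM orders a
INNER JOIN customers b ON a.customer_id = b.id

Result:
product    | customer
-----------+---------
Chair      | Wendy   
Headphones | Wendy   
Stapler    | Rosa    


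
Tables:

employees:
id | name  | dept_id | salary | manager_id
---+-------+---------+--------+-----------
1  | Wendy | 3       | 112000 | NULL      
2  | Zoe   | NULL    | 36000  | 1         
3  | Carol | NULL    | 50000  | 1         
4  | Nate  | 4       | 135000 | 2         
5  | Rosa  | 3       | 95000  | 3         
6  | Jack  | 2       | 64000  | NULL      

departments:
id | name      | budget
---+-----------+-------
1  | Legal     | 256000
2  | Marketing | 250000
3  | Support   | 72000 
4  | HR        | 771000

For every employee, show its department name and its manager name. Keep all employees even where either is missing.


Two LEFT JOINs from the same base table employees: one to departments via dept_id, one to employees itself via manager_id. Both are LEFT so every employee is preserved.
Match against departments:
  - employee 1 (Wendy): dept_id=3 -> matches Support
  - employee 2 (Zoe): dept_id=NULL, no match -> kept with NULL
  - employee 3 (Carol): dept_id=NULL, no match -> kept with NULL
  - employee 4 (Nate): dept_id=4 -> matches HR
  - employee 5 (Rosa): dept_id=3 -> matches Support
  - employee 6 (Jack): dept_id=2 -> matches Marketing
Match against employees (self):
  - employee 1 (Wendy): manager_id=NULL -> NULL
  - employee 2 (Zoe): manager_id=1 -> Wendy
  - employee 3 (Carol): manager_id=1 -> Wendy
  - employee 4 (Nate): manager_id=2 -> Zoe
  - employee 5 (Rosa): manager_id=3 -> Carol
  - employee 6 (Jack): manager_id=NULL -> NULL

SQL:
SELECT a.name, b.name AS department, c.name AS manager
FROM employees a
LEFT JOIN departments b ON a.dept_id = b.id
LEFT JOIN employees c ON a.manager_id = c.id

Result:
name  | department | manager
------+------------+--------
Wendy | Support    | NULL   
Zoe   | NULL       | Wendy  
Carol | NULL       | Wendy  
Nate  | HR         | Zoe    
Rosa  | Support    | Carol  
Jack  | Marketing  | NULL   


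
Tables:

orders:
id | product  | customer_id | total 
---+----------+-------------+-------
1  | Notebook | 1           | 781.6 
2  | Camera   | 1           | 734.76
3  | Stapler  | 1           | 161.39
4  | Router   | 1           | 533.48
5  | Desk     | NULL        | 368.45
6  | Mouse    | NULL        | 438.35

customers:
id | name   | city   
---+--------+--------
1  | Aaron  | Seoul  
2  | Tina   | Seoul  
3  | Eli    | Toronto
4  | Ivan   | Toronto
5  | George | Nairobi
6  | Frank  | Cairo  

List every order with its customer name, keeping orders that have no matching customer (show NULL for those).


LEFT JOIN keeps every row from orders (the left table); where customer_id has no match in customers, the customer columns become NULL. Walk through each order:
  - order 1 (Notebook): customer_id=1 -> matches Aaron
  - order 2 (Camera): customer_id=1 -> matches Aaron
  - order 3 (Stapler): customer_id=1 -> matches Aaron
  - order 4 (Router): customer_id=1 -> matches Aaron
  - order 5 (Desk): customer_id=NULL, no match -> kept with NULL
  - order 6 (Mouse): customer_id=NULL, no match -> kept with NULL
All 6 rows appear; 2 have NULL customer.

SQL:
SELECT a.product, b.name AS customer
FROM orders a
LEFT JOIN customers b ON a.customer_id = b.id

Result:
product  | customer
---------+---------
Notebook | Aaron   
Camera   | Aaron   
Stapler  | Aaron   
Router   | Aaron   
Desk     | NULL    
Mouse    | NULL    


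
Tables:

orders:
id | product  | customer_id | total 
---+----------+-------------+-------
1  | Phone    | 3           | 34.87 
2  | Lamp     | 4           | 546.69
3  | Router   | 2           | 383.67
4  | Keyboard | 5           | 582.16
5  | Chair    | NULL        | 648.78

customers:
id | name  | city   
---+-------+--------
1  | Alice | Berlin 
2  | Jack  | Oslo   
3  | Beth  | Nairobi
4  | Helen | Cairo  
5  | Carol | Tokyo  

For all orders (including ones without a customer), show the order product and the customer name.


LEFT JOIN keeps every row from orders (the left table); where customer_id has no match in customers, the customer columns become NULL. Walk through each order:
  - order 1 (Phone): customer_id=3 -> matches Beth
  - order 2 (Lamp): customer_id=4 -> matches Helen
  - order 3 (Router): customer_id=2 -> matches Jack
  - order 4 (Keyboard): customer_id=5 -> matches Carol
  - order 5 (Chair): customer_id=NULL, no match -> kept with NULL
All 5 rows appear; 1 has NULL customer.

SQL:
SELECT a.product, b.name AS customer
FROM orders a
LEFT JOIN customers b ON a.customer_id = b.id

Result:
product  | customer
---------+---------
Phone    | Beth    
Lamp     | Helen   
Router   | Jack    
Keyboard | Carol   
Chair    | NULL    


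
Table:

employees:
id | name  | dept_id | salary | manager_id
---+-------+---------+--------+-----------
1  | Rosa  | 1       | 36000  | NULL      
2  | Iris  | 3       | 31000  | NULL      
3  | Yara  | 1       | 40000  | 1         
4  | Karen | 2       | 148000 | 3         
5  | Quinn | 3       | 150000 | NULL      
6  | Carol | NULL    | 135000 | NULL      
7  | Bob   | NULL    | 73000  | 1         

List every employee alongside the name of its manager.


This is a self-join: employees is joined to a second copy of itself, matching each row's manager_id to another row's id. Use LEFT JOIN so rows with manager_id=NULL are kept.
  - employee 1 (Rosa): manager_id=NULL -> NULL
  - employee 2 (Iris): manager_id=NULL -> NULL
  - employee 3 (Yara): manager_id=1 -> Rosa
  - employee 4 (Karen): manager_id=3 -> Yara
  - employee 5 (Quinn): manager_id=NULL -> NULL
  - employee 6 (Carol): manager_id=NULL -> NULL
  - employee 7 (Bob): manager_id=1 -> Rosa

SQL:
SELECT a.name AS item, b.name AS manager
FROM employees a
LEFT JOIN employees b ON a.manager_id = b.id

Result:
item  | manager
------+--------
Rosa  | NULL   
Iris  | NULL   
Yara  | Rosa   
Karen | Yara   
Quinn | NULL   
Carol | NULL   
Bob   | Rosa   


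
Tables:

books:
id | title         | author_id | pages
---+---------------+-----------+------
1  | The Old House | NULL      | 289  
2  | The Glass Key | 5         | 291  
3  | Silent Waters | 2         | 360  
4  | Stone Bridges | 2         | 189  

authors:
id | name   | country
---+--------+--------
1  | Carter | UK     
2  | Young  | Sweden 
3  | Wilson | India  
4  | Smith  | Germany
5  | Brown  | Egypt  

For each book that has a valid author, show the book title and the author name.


INNER JOIN keeps only books rows whose author_id matches an id in authors. Walk through each book:
  - book 1 (The Old House): author_id=NULL, no match -> dropped
  - book 2 (The Glass Key): author_id=5 -> matches Brown
  - book 3 (Silent Waters): author_id=2 -> matches Young
  - book 4 (Stone Bridges): author_id=2 -> matches Young
So 1 of 4 rows is dropped.

SQL:
SELECT a.title, b.name AS author
FROM books a
INNER JOIN authors b ON a.author_id = b.id

Result:
title         | author
--------------+-------
The Glass Key | Brown 
Silent Waters | Young 
Stone Bridges | Young 


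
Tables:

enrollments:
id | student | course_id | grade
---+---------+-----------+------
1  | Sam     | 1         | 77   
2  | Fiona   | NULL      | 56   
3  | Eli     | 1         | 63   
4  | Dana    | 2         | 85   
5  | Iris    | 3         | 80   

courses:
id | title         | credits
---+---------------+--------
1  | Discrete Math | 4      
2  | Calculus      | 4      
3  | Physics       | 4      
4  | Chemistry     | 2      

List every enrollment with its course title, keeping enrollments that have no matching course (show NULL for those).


LEFT JOIN keeps every row from enrollments (the left table); where course_id has no match in courses, the course columns become NULL. Walk through each enrollment:
  - enrollment 1 (Sam): course_id=1 -> matches Discrete Math
  - enrollment 2 (Fiona): course_id=NULL, no match -> kept with NULL
  - enrollment 3 (Eli): course_id=1 -> matches Discrete Math
  - enrollment 4 (Dana): course_id=2 -> matches Calculus
  - enrollment 5 (Iris): course_id=3 -> matches Physics
All 5 rows appear; 1 has NULL course.

SQL:
SELECT a.student, b.title AS course
FROM enrollments a
LEFT JOIN courses b ON a.course_id = b.id

Result:
student | course       
--------+--------------
Sam     | Discrete Math
Fiona   | NULL         
Eli     | Discrete Math
Dana    | Calculus     
Iris    | Physics      


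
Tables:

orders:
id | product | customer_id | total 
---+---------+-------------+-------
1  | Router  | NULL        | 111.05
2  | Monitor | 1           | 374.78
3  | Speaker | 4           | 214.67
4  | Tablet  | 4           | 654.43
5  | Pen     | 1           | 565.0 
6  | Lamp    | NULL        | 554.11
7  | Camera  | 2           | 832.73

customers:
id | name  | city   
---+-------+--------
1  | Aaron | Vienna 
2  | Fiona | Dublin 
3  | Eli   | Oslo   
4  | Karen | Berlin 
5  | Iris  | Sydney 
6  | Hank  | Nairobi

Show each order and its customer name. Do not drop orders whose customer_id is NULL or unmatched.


LEFT JOIN keeps every row from orders (the left table); where customer_id has no match in customers, the customer columns become NULL. Walk through each order:
  - order 1 (Router): customer_id=NULL, no match -> kept with NULL
  - order 2 (Monitor): customer_id=1 -> matches Aaron
  - order 3 (Speaker): customer_id=4 -> matches Karen
  - order 4 (Tablet): customer_id=4 -> matches Karen
  - order 5 (Pen): customer_id=1 -> matches Aaron
  - order 6 (Lamp): customer_id=NULL, no match -> kept with NULL
  - order 7 (Camera): customer_id=2 -> matches Fiona
All 7 rows appear; 2 have NULL customer.

SQL:
SELECT a.product, b.name AS customer
FROM orders a
LEFT JOIN customers b ON a.customer_id = b.id

Result:
product | customer
--------+---------
Router  | NULL    
Monitor | Aaron   
Speaker | Karen   
Tablet  | Karen   
Pen     | Aaron   
Lamp    | NULL    
Camera  | Fiona   


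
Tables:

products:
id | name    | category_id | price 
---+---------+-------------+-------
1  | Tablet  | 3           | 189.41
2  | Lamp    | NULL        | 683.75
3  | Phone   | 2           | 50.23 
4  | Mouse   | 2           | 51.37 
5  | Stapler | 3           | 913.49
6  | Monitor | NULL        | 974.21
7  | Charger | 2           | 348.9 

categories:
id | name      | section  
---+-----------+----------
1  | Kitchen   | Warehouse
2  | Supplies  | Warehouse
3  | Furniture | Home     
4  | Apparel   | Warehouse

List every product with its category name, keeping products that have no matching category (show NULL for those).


LEFT JOIN keeps every row from products (the left table); where category_id has no match in categories, the category columns become NULL. Walk through each product:
  - product 1 (Tablet): category_id=3 -> matches Furniture
  - product 2 (Lamp): category_id=NULL, no match -> kept with NULL
  - product 3 (Phone): category_id=2 -> matches Supplies
  - product 4 (Mouse): category_id=2 -> matches Supplies
  - product 5 (Stapler): category_id=3 -> matches Furniture
  - product 6 (Monitor): category_id=NULL, no match -> kept with NULL
  - product 7 (Charger): category_id=2 -> matches Supplies
All 7 rows appear; 2 have NULL category.

SQL:
SELECT a.name, b.name AS category
FROM products a
LEFT JOIN categories b ON a.category_id = b.id

Result:
name    | category 
--------+----------
Tablet  | Furniture
Lamp    | NULL     
Phone   | Supplies 
Mouse   | Supplies 
Stapler | Furniture
Monitor | NULL     
Charger | Supplies 


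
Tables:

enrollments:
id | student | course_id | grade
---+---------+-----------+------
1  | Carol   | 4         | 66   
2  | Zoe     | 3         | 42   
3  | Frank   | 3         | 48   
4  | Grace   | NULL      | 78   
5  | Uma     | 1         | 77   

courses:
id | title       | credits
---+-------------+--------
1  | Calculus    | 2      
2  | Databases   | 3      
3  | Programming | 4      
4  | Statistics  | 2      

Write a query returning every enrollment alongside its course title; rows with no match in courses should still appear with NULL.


LEFT JOIN keeps every row from enrollments (the left table); where course_id has no match in courses, the course columns become NULL. Walk through each enrollment:
  - enrollment 1 (Carol): course_id=4 -> matches Statistics
  - enrollment 2 (Zoe): course_id=3 -> matches Programming
  - enrollment 3 (Frank): course_id=3 -> matches Programming
  - enrollment 4 (Grace): course_id=NULL, no match -> kept with NULL
  - enrollment 5 (Uma): course_id=1 -> matches Calculus
All 5 rows appear; 1 has NULL course.

SQL:
SELECT a.student, b.title AS course
FROM enrollments a
LEFT JOIN courses b ON a.course_id = b.id

Result:
student | course     
--------+------------
Carol   | Statistics 
Zoe     | Programming
Frank   | Programming
Grace   | NULL       
Uma     | Calculus   


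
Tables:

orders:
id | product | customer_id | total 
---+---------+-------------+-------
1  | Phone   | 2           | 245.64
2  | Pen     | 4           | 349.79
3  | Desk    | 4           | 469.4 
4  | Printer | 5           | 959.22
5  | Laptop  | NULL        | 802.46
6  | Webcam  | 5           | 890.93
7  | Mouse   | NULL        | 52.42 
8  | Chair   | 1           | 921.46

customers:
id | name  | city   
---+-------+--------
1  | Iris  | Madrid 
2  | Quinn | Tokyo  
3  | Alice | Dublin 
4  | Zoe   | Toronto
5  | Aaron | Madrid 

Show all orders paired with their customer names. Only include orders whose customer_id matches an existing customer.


INNER JOIN keeps only orders rows whose customer_id matches an id in customers. Walk through each order:
  - order 1 (Phone): customer_id=2 -> matches Quinn
  - order 2 (Pen): customer_id=4 -> matches Zoe
  - order 3 (Desk): customer_id=4 -> matches Zoe
  - order 4 (Printer): customer_id=5 -> matches Aaron
  - order 5 (Laptop): customer_id=NULL, no match -> dropped
  - order 6 (Webcam): customer_id=5 -> matches Aaron
  - order 7 (Mouse): customer_id=NULL, no match -> dropped
  - order 8 (Chair): customer_id=1 -> matches Iris
So 2 of 8 rows are dropped.

SQL:
SELECT a.product, b.name AS customer
FROM orders a
INNER JOIN customers b ON a.customer_id = b.id

Result:
product | customer
--------+---------
Phone   | Quinn   
Pen     | Zoe     
Desk    | Zoe     
Printer | Aaron   
Webcam  | Aaron   
Chair   | Iris    
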